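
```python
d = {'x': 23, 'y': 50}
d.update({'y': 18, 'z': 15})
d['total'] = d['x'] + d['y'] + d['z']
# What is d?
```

After line 1: d = {'x': 23, 'y': 50}
After line 2 (y overwritten, z added): d = {'x': 23, 'y': 18, 'z': 15}
After line 3 (total = 23 + 18 + 15 = 56): d = {'x': 23, 'y': 18, 'z': 15, 'total': 56}

{'x': 23, 'y': 18, 'z': 15, 'total': 56}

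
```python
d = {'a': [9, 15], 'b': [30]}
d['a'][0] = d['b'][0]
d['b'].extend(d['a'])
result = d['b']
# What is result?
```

After line 1: d = {'a': [9, 15], 'b': [30]}
After line 2 (a[0] = b[0] = 30): d = {'a': [30, 15], 'b': [30]}
After line 3 (b.extend(a) appends [30, 15]): d = {'a': [30, 15], 'b': [30, 30, 15]}
After line 4: result = d['b'] = [30, 30, 15]

[30, 30, 15]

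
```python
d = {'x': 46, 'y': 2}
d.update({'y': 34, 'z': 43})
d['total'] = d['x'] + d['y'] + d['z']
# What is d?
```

After line 1: d = {'x': 46, 'y': 2}
After line 2 (y overwritten, z added): d = {'x': 46, 'y': 34, 'z': 43}
After line 3 (total = 46 + 34 + 43 = 123): d = {'x': 46, 'y': 34, 'z': 43, 'total': 123}

{'x': 46, 'y': 34, 'z': 43, 'total': 123}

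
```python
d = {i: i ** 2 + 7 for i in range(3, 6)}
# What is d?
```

{3: 16, 4: 23, 5: 32}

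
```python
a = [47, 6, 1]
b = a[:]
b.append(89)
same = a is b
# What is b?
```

After line 1: a = [47, 6, 1]
After line 2 (b = a[:] is a shallow copy, new object): a = [47, 6, 1], b = [47, 6, 1]
After line 3 (append only mutates b): a = [47, 6, 1], b = [47, 6, 1, 89]
After line 4 (same = a is b; different objects -> False): same = False

[47, 6, 1, 89]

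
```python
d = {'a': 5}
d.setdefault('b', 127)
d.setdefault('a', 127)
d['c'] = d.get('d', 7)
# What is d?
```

After line 1: d = {'a': 5}
After line 2 (setdefault adds 'b'=127): d = {'a': 5, 'b': 127}
After line 3 (setdefault 'a' no-op, already exists): d = {'a': 5, 'b': 127}
After line 4 (get('d', 7) returns default since 'd' not in d): d = {'a': 5, 'b': 127, 'c': 7}

{'a': 5, 'b': 127, 'c': 7}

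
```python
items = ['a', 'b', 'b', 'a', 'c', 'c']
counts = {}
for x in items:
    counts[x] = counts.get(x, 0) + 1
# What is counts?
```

Initial: counts = {}, items = ['a', 'b', 'b', 'a', 'c', 'c']
See 'a': counts = {'a': 1}
See 'b': counts = {'a': 1, 'b': 1}
See 'b': counts = {'a': 1, 'b': 2}
See 'a': counts = {'a': 2, 'b': 2}
See 'c': counts = {'a': 2, 'b': 2, 'c': 1}
See 'c': counts = {'a': 2, 'b': 2, 'c': 2}

{'a': 2, 'b': 2, 'c': 2}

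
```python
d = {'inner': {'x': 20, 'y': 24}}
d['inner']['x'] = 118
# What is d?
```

After line 1: d = {'inner': {'x': 20, 'y': 24}}
After line 2 (inner x overwritten): d = {'inner': {'x': 118, 'y': 24}}

{'inner': {'x': 118, 'y': 24}}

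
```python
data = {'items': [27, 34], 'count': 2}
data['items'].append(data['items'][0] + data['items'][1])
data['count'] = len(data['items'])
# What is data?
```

After line 1: data = {'items': [27, 34], 'count': 2}
After line 2 (append 27 + 34 = 61): data = {'items': [27, 34, 61], 'count': 2}
After line 3 (count = len(items) = 3): data = {'items': [27, 34, 61], 'count': 3}

{'items': [27, 34, 61], 'count': 3}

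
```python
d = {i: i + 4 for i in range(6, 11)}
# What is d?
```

{6: 10, 7: 11, 8: 12, 9: 13, 10: 14}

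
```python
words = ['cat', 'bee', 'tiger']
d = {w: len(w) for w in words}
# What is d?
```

{'cat': 3, 'bee': 3, 'tiger': 5}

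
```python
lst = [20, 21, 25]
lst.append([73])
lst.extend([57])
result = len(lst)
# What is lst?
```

After line 1: lst = [20, 21, 25]
After line 2 (append adds [73] as single element): lst = [20, 21, 25, [73]]
After line 3 (extend unpacks [57], adds 57): lst = [20, 21, 25, [73], 57]
After line 4: result = len(lst) = 5

[20, 21, 25, [73], 57]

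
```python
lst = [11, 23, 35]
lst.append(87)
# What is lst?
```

[11, 23, 35, 87]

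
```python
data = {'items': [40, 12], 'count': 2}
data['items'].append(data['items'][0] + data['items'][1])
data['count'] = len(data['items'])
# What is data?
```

After line 1: data = {'items': [40, 12], 'count': 2}
After line 2 (append 40 + 12 = 52): data = {'items': [40, 12, 52], 'count': 2}
After line 3 (count = len(items) = 3): data = {'items': [40, 12, 52], 'count': 3}

{'items': [40, 12, 52], 'count': 3}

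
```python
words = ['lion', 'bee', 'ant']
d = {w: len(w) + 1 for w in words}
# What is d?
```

{'lion': 5, 'bee': 4, 'ant': 4}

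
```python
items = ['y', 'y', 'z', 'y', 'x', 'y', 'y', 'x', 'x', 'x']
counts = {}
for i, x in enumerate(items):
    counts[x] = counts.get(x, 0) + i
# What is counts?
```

Initial: counts = {}, items = ['y', 'y', 'z', 'y', 'x', 'y', 'y', 'x', 'x', 'x']
i=0, x='y': counts = {'y': 0}
i=1, x='y': counts = {'y': 1}
i=2, x='z': counts = {'y': 1, 'z': 2}
i=3, x='y': counts = {'y': 4, 'z': 2}
i=4, x='x': counts = {'y': 4, 'z': 2, 'x': 4}
i=5, x='y': counts = {'y': 9, 'z': 2, 'x': 4}
i=6, x='y': counts = {'y': 15, 'z': 2, 'x': 4}
i=7, x='x': counts = {'y': 15, 'z': 2, 'x': 11}
i=8, x='x': counts = {'y': 15, 'z': 2, 'x': 19}
i=9, x='x': counts = {'y': 15, 'z': 2, 'x': 28}

{'y': 15, 'z': 2, 'x': 28}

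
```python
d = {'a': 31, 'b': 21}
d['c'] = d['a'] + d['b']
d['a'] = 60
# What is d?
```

After line 1: d = {'a': 31, 'b': 21}
After line 2 (d['c'] = 31 + 21): d = {'a': 31, 'b': 21, 'c': 52}
After line 3: d = {'a': 60, 'b': 21, 'c': 52}

{'a': 60, 'b': 21, 'c': 52}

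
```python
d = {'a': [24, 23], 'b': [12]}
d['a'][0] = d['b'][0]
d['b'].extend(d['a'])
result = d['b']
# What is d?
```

After line 1: d = {'a': [24, 23], 'b': [12]}
After line 2 (a[0] = b[0] = 12): d = {'a': [12, 23], 'b': [12]}
After line 3 (b.extend(a) appends [12, 23]): d = {'a': [12, 23], 'b': [12, 12, 23]}
After line 4: result = d['b'] = [12, 12, 23]

{'a': [12, 23], 'b': [12, 12, 23]}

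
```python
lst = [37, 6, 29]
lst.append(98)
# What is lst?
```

[37, 6, 29, 98]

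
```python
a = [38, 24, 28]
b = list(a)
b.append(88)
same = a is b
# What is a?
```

After line 1: a = [38, 24, 28]
After line 2 (b = list(a) is a shallow copy, new object): a = [38, 24, 28], b = [38, 24, 28]
After line 3 (append only mutates b): a = [38, 24, 28], b = [38, 24, 28, 88]
After line 4 (same = a is b; different objects -> False): same = False

[38, 24, 28]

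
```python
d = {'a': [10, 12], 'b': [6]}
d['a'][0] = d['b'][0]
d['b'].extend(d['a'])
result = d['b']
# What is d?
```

After line 1: d = {'a': [10, 12], 'b': [6]}
After line 2 (a[0] = b[0] = 6): d = {'a': [6, 12], 'b': [6]}
After line 3 (b.extend(a) appends [6, 12]): d = {'a': [6, 12], 'b': [6, 6, 12]}
After line 4: result = d['b'] = [6, 6, 12]

{'a': [6, 12], 'b': [6, 6, 12]}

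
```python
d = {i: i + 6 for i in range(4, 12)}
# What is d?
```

{4: 10, 5: 11, 6: 12, 7: 13, 8: 14, 9: 15, 10: 16, 11: 17}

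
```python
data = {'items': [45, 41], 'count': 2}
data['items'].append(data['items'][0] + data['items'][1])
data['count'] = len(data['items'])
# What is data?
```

After line 1: data = {'items': [45, 41], 'count': 2}
After line 2 (append 45 + 41 = 86): data = {'items': [45, 41, 86], 'count': 2}
After line 3 (count = len(items) = 3): data = {'items': [45, 41, 86], 'count': 3}

{'items': [45, 41, 86], 'count': 3}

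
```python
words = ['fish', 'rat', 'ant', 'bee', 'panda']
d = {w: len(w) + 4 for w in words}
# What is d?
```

{'fish': 8, 'rat': 7, 'ant': 7, 'bee': 7, 'panda': 9}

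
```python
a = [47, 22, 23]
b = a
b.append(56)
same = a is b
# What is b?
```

After line 1: a = [47, 22, 23]
After line 2 (b = a is an alias, same object): a = [47, 22, 23], b = [47, 22, 23]
After line 3 (b.append mutates the shared list): a = [47, 22, 23, 56], b = [47, 22, 23, 56]
After line 4 (same = a is b; same object -> True): same = True

[47, 22, 23, 56]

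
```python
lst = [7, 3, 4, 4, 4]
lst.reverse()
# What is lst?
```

[4, 4, 4, 3, 7]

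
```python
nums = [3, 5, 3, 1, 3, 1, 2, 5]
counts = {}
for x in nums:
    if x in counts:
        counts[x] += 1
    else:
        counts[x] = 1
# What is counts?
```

Initial: counts = {}, nums = [3, 5, 3, 1, 3, 1, 2, 5]
See 3: counts = {3: 1}
See 5: counts = {3: 1, 5: 1}
See 3: counts = {3: 2, 5: 1}
See 1: counts = {3: 2, 5: 1, 1: 1}
See 3: counts = {3: 3, 5: 1, 1: 1}
See 1: counts = {3: 3, 5: 1, 1: 2}
See 2: counts = {3: 3, 5: 1, 1: 2, 2: 1}
See 5: counts = {3: 3, 5: 2, 1: 2, 2: 1}

{3: 3, 5: 2, 1: 2, 2: 1}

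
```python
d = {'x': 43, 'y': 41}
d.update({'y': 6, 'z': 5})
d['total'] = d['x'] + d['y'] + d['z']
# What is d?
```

After line 1: d = {'x': 43, 'y': 41}
After line 2 (y overwritten, z added): d = {'x': 43, 'y': 6, 'z': 5}
After line 3 (total = 43 + 6 + 5 = 54): d = {'x': 43, 'y': 6, 'z': 5, 'total': 54}

{'x': 43, 'y': 6, 'z': 5, 'total': 54}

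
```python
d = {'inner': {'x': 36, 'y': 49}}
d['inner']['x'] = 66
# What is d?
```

After line 1: d = {'inner': {'x': 36, 'y': 49}}
After line 2 (inner x overwritten): d = {'inner': {'x': 66, 'y': 49}}

{'inner': {'x': 66, 'y': 49}}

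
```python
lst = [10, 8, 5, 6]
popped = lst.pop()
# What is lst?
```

[10, 8, 5]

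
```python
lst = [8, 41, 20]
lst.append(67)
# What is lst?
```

[8, 41, 20, 67]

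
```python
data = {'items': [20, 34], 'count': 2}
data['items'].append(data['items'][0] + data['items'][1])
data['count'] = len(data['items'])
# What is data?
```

After line 1: data = {'items': [20, 34], 'count': 2}
After line 2 (append 20 + 34 = 54): data = {'items': [20, 34, 54], 'count': 2}
After line 3 (count = len(items) = 3): data = {'items': [20, 34, 54], 'count': 3}

{'items': [20, 34, 54], 'count': 3}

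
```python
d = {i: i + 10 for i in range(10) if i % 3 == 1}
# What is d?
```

{1: 11, 4: 14, 7: 17}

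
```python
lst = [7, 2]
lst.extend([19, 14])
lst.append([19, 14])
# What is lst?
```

After line 1: lst = [7, 2]
After line 2 (extend unpacks [19, 14]): lst = [7, 2, 19, 14]
After line 3 (append adds [19, 14] as single element): lst = [7, 2, 19, 14, [19, 14]]

[7, 2, 19, 14, [19, 14]]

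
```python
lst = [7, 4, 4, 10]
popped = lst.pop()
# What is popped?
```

10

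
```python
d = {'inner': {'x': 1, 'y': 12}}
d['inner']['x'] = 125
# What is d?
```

After line 1: d = {'inner': {'x': 1, 'y': 12}}
After line 2 (inner x overwritten): d = {'inner': {'x': 125, 'y': 12}}

{'inner': {'x': 125, 'y': 12}}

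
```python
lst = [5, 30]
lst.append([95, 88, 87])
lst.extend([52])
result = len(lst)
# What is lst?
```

After line 1: lst = [5, 30]
After line 2 (append adds [95, 88, 87] as single element): lst = [5, 30, [95, 88, 87]]
After line 3 (extend unpacks [52], adds 52): lst = [5, 30, [95, 88, 87], 52]
After line 4: result = len(lst) = 4

[5, 30, [95, 88, 87], 52]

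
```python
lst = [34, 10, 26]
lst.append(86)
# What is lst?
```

[34, 10, 26, 86]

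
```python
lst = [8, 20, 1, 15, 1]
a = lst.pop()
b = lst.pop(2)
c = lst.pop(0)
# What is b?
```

After line 1: lst = [8, 20, 1, 15, 1]
After line 2 (pop() -> a = 1): lst = [8, 20, 1, 15]
After line 3 (pop(2) -> b = 1): lst = [8, 20, 15]
After line 4 (pop(0) -> c = 8): lst = [20, 15]

1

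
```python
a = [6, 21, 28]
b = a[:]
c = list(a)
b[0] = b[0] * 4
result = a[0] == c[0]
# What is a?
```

After line 1: a = [6, 21, 28]
After line 2 (b = a[:], copy): a = [6, 21, 28], b = [6, 21, 28]
After line 3 (c = list(a) is a copy, new object): c = [6, 21, 28]
After line 4 (b[0] = 6 * 4 = 24; only b mutates (copy)): a = [6, 21, 28], b = [24, 21, 28], c = [6, 21, 28]
After line 5 (a[0] = 6, c[0] = 6; result = True)

[6, 21, 28]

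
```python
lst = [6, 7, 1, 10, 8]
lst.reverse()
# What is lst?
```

[8, 10, 1, 7, 6]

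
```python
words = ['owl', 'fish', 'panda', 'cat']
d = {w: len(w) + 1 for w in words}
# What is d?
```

{'owl': 4, 'fish': 5, 'panda': 6, 'cat': 4}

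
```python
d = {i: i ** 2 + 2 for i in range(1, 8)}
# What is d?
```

{1: 3, 2: 6, 3: 11, 4: 18, 5: 27, 6: 38, 7: 51}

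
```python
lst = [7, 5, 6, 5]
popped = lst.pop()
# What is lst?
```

[7, 5, 6]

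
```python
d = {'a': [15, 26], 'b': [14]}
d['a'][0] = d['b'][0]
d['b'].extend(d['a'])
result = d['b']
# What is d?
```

After line 1: d = {'a': [15, 26], 'b': [14]}
After line 2 (a[0] = b[0] = 14): d = {'a': [14, 26], 'b': [14]}
After line 3 (b.extend(a) appends [14, 26]): d = {'a': [14, 26], 'b': [14, 14, 26]}
After line 4: result = d['b'] = [14, 14, 26]

{'a': [14, 26], 'b': [14, 14, 26]}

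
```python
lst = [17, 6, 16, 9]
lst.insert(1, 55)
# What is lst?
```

[17, 55, 6, 16, 9]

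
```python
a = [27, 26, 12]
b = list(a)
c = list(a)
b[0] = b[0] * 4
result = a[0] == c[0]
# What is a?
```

After line 1: a = [27, 26, 12]
After line 2 (b = list(a), copy): a = [27, 26, 12], b = [27, 26, 12]
After line 3 (c = list(a) is a copy, new object): c = [27, 26, 12]
After line 4 (b[0] = 27 * 4 = 108; only b mutates (copy)): a = [27, 26, 12], b = [108, 26, 12], c = [27, 26, 12]
After line 5 (a[0] = 27, c[0] = 27; result = True)

[27, 26, 12]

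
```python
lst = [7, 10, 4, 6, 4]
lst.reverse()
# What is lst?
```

[4, 6, 4, 10, 7]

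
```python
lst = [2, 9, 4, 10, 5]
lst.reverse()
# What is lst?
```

[5, 10, 4, 9, 2]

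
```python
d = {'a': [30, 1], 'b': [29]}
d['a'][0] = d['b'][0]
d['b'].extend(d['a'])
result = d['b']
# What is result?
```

After line 1: d = {'a': [30, 1], 'b': [29]}
After line 2 (a[0] = b[0] = 29): d = {'a': [29, 1], 'b': [29]}
After line 3 (b.extend(a) appends [29, 1]): d = {'a': [29, 1], 'b': [29, 29, 1]}
After line 4: result = d['b'] = [29, 29, 1]

[29, 29, 1]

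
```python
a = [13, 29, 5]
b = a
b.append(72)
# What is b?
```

After line 1: a = [13, 29, 5]
After line 2 (b = a is an alias, same object): a = [13, 29, 5], b = [13, 29, 5]
After line 3 (b.append mutates the shared list): a = [13, 29, 5, 72], b = [13, 29, 5, 72]

[13, 29, 5, 72]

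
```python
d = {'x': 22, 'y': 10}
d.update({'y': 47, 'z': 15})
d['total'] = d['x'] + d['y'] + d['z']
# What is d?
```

After line 1: d = {'x': 22, 'y': 10}
After line 2 (y overwritten, z added): d = {'x': 22, 'y': 47, 'z': 15}
After line 3 (total = 22 + 47 + 15 = 84): d = {'x': 22, 'y': 47, 'z': 15, 'total': 84}

{'x': 22, 'y': 47, 'z': 15, 'total': 84}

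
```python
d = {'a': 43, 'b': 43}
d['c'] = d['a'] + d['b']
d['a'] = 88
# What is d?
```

After line 1: d = {'a': 43, 'b': 43}
After line 2 (d['c'] = 43 + 43): d = {'a': 43, 'b': 43, 'c': 86}
After line 3: d = {'a': 88, 'b': 43, 'c': 86}

{'a': 88, 'b': 43, 'c': 86}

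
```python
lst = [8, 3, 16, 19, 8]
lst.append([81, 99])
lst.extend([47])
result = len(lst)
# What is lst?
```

After line 1: lst = [8, 3, 16, 19, 8]
After line 2 (append adds [81, 99] as single element): lst = [8, 3, 16, 19, 8, [81, 99]]
After line 3 (extend unpacks [47], adds 47): lst = [8, 3, 16, 19, 8, [81, 99], 47]
After line 4: result = len(lst) = 7

[8, 3, 16, 19, 8, [81, 99], 47]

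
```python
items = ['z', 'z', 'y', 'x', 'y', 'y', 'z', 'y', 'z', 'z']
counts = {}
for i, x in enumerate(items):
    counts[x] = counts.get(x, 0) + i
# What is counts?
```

Initial: counts = {}, items = ['z', 'z', 'y', 'x', 'y', 'y', 'z', 'y', 'z', 'z']
i=0, x='z': counts = {'z': 0}
i=1, x='z': counts = {'z': 1}
i=2, x='y': counts = {'z': 1, 'y': 2}
i=3, x='x': counts = {'z': 1, 'y': 2, 'x': 3}
i=4, x='y': counts = {'z': 1, 'y': 6, 'x': 3}
i=5, x='y': counts = {'z': 1, 'y': 11, 'x': 3}
i=6, x='z': counts = {'z': 7, 'y': 11, 'x': 3}
i=7, x='y': counts = {'z': 7, 'y': 18, 'x': 3}
i=8, x='z': counts = {'z': 15, 'y': 18, 'x': 3}
i=9, x='z': counts = {'z': 24, 'y': 18, 'x': 3}

{'z': 24, 'y': 18, 'x': 3}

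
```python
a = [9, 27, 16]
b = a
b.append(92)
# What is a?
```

After line 1: a = [9, 27, 16]
After line 2 (b = a is an alias, same object): a = [9, 27, 16], b = [9, 27, 16]
After line 3 (b.append mutates the shared list): a = [9, 27, 16, 92], b = [9, 27, 16, 92]

[9, 27, 16, 92]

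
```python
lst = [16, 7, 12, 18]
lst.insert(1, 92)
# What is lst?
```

[16, 92, 7, 12, 18]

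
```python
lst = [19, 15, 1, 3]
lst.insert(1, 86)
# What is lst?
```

[19, 86, 15, 1, 3]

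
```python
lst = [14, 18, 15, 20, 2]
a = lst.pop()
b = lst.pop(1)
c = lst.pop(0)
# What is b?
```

After line 1: lst = [14, 18, 15, 20, 2]
After line 2 (pop() -> a = 2): lst = [14, 18, 15, 20]
After line 3 (pop(1) -> b = 18): lst = [14, 15, 20]
After line 4 (pop(0) -> c = 14): lst = [15, 20]

18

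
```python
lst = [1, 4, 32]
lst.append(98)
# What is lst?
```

[1, 4, 32, 98]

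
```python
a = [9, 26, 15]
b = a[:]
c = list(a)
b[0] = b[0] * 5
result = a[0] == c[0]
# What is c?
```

After line 1: a = [9, 26, 15]
After line 2 (b = a[:], copy): a = [9, 26, 15], b = [9, 26, 15]
After line 3 (c = list(a) is a copy, new object): c = [9, 26, 15]
After line 4 (b[0] = 9 * 5 = 45; only b mutates (copy)): a = [9, 26, 15], b = [45, 26, 15], c = [9, 26, 15]
After line 5 (a[0] = 9, c[0] = 9; result = True)

[9, 26, 15]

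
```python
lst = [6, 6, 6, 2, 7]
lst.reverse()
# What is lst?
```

[7, 2, 6, 6, 6]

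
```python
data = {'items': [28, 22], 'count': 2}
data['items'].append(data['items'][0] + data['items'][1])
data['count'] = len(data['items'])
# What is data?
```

After line 1: data = {'items': [28, 22], 'count': 2}
After line 2 (append 28 + 22 = 50): data = {'items': [28, 22, 50], 'count': 2}
After line 3 (count = len(items) = 3): data = {'items': [28, 22, 50], 'count': 3}

{'items': [28, 22, 50], 'count': 3}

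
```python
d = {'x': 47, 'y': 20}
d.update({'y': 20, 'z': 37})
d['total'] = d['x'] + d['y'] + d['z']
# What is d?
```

After line 1: d = {'x': 47, 'y': 20}
After line 2 (y overwritten, z added): d = {'x': 47, 'y': 20, 'z': 37}
After line 3 (total = 47 + 20 + 37 = 104): d = {'x': 47, 'y': 20, 'z': 37, 'total': 104}

{'x': 47, 'y': 20, 'z': 37, 'total': 104}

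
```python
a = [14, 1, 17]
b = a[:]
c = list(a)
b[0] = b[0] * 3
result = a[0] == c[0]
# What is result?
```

After line 1: a = [14, 1, 17]
After line 2 (b = a[:], copy): a = [14, 1, 17], b = [14, 1, 17]
After line 3 (c = list(a) is a copy, new object): c = [14, 1, 17]
After line 4 (b[0] = 14 * 3 = 42; only b mutates (copy)): a = [14, 1, 17], b = [42, 1, 17], c = [14, 1, 17]
After line 5 (a[0] = 14, c[0] = 14; result = True)

True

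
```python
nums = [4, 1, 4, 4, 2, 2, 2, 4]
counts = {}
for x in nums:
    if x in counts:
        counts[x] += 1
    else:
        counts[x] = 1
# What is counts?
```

Initial: counts = {}, nums = [4, 1, 4, 4, 2, 2, 2, 4]
See 4: counts = {4: 1}
See 1: counts = {4: 1, 1: 1}
See 4: counts = {4: 2, 1: 1}
See 4: counts = {4: 3, 1: 1}
See 2: counts = {4: 3, 1: 1, 2: 1}
See 2: counts = {4: 3, 1: 1, 2: 2}
See 2: counts = {4: 3, 1: 1, 2: 3}
See 4: counts = {4: 4, 1: 1, 2: 3}

{4: 4, 1: 1, 2: 3}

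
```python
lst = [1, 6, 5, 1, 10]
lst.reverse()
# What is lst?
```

[10, 1, 5, 6, 1]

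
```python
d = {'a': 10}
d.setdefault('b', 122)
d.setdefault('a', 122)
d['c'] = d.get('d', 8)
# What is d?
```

After line 1: d = {'a': 10}
After line 2 (setdefault adds 'b'=122): d = {'a': 10, 'b': 122}
After line 3 (setdefault 'a' no-op, already exists): d = {'a': 10, 'b': 122}
After line 4 (get('d', 8) returns default since 'd' not in d): d = {'a': 10, 'b': 122, 'c': 8}

{'a': 10, 'b': 122, 'c': 8}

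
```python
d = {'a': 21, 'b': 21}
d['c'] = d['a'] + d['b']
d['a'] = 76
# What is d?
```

After line 1: d = {'a': 21, 'b': 21}
After line 2 (d['c'] = 21 + 21): d = {'a': 21, 'b': 21, 'c': 42}
After line 3: d = {'a': 76, 'b': 21, 'c': 42}

{'a': 76, 'b': 21, 'c': 42}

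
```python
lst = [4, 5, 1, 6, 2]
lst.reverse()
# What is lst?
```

[2, 6, 1, 5, 4]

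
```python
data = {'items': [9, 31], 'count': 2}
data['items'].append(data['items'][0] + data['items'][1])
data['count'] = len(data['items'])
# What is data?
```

After line 1: data = {'items': [9, 31], 'count': 2}
After line 2 (append 9 + 31 = 40): data = {'items': [9, 31, 40], 'count': 2}
After line 3 (count = len(items) = 3): data = {'items': [9, 31, 40], 'count': 3}

{'items': [9, 31, 40], 'count': 3}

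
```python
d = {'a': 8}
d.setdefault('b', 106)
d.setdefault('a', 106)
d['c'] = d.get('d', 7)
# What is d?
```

After line 1: d = {'a': 8}
After line 2 (setdefault adds 'b'=106): d = {'a': 8, 'b': 106}
After line 3 (setdefault 'a' no-op, already exists): d = {'a': 8, 'b': 106}
After line 4 (get('d', 7) returns default since 'd' not in d): d = {'a': 8, 'b': 106, 'c': 7}

{'a': 8, 'b': 106, 'c': 7}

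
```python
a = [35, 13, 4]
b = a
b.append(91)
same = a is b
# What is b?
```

After line 1: a = [35, 13, 4]
After line 2 (b = a is an alias, same object): a = [35, 13, 4], b = [35, 13, 4]
After line 3 (b.append mutates the shared list): a = [35, 13, 4, 91], b = [35, 13, 4, 91]
After line 4 (same = a is b; same object -> True): same = True

[35, 13, 4, 91]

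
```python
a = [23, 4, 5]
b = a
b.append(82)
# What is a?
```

After line 1: a = [23, 4, 5]
After line 2 (b = a is an alias, same object): a = [23, 4, 5], b = [23, 4, 5]
After line 3 (b.append mutates the shared list): a = [23, 4, 5, 82], b = [23, 4, 5, 82]

[23, 4, 5, 82]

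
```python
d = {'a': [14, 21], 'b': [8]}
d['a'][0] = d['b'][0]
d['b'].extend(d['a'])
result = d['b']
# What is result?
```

After line 1: d = {'a': [14, 21], 'b': [8]}
After line 2 (a[0] = b[0] = 8): d = {'a': [8, 21], 'b': [8]}
After line 3 (b.extend(a) appends [8, 21]): d = {'a': [8, 21], 'b': [8, 8, 21]}
After line 4: result = d['b'] = [8, 8, 21]

[8, 8, 21]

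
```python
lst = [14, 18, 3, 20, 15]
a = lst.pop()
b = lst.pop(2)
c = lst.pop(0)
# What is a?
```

After line 1: lst = [14, 18, 3, 20, 15]
After line 2 (pop() -> a = 15): lst = [14, 18, 3, 20]
After line 3 (pop(2) -> b = 3): lst = [14, 18, 20]
After line 4 (pop(0) -> c = 14): lst = [18, 20]

15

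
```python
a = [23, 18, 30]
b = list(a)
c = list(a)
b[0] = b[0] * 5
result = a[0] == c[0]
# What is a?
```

After line 1: a = [23, 18, 30]
After line 2 (b = list(a), copy): a = [23, 18, 30], b = [23, 18, 30]
After line 3 (c = list(a) is a copy, new object): c = [23, 18, 30]
After line 4 (b[0] = 23 * 5 = 115; only b mutates (copy)): a = [23, 18, 30], b = [115, 18, 30], c = [23, 18, 30]
After line 5 (a[0] = 23, c[0] = 23; result = True)

[23, 18, 30]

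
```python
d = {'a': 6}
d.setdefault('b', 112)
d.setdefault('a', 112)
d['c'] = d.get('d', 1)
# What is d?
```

After line 1: d = {'a': 6}
After line 2 (setdefault adds 'b'=112): d = {'a': 6, 'b': 112}
After line 3 (setdefault 'a' no-op, already exists): d = {'a': 6, 'b': 112}
After line 4 (get('d', 1) returns default since 'd' not in d): d = {'a': 6, 'b': 112, 'c': 1}

{'a': 6, 'b': 112, 'c': 1}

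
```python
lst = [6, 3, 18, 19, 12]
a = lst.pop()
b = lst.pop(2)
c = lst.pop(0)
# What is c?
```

After line 1: lst = [6, 3, 18, 19, 12]
After line 2 (pop() -> a = 12): lst = [6, 3, 18, 19]
After line 3 (pop(2) -> b = 18): lst = [6, 3, 19]
After line 4 (pop(0) -> c = 6): lst = [3, 19]

6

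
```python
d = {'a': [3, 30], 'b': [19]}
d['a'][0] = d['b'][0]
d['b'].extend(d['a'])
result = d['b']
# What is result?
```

After line 1: d = {'a': [3, 30], 'b': [19]}
After line 2 (a[0] = b[0] = 19): d = {'a': [19, 30], 'b': [19]}
After line 3 (b.extend(a) appends [19, 30]): d = {'a': [19, 30], 'b': [19, 19, 30]}
After line 4: result = d['b'] = [19, 19, 30]

[19, 19, 30]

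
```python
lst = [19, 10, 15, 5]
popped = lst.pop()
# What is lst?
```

[19, 10, 15]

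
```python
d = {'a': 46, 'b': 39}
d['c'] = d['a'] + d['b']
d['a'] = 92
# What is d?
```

After line 1: d = {'a': 46, 'b': 39}
After line 2 (d['c'] = 46 + 39): d = {'a': 46, 'b': 39, 'c': 85}
After line 3: d = {'a': 92, 'b': 39, 'c': 85}

{'a': 92, 'b': 39, 'c': 85}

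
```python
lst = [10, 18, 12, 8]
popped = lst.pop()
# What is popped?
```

8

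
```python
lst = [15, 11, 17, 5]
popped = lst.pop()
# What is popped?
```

5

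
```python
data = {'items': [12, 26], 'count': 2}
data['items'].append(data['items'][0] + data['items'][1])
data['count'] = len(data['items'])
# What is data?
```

After line 1: data = {'items': [12, 26], 'count': 2}
After line 2 (append 12 + 26 = 38): data = {'items': [12, 26, 38], 'count': 2}
After line 3 (count = len(items) = 3): data = {'items': [12, 26, 38], 'count': 3}

{'items': [12, 26, 38], 'count': 3}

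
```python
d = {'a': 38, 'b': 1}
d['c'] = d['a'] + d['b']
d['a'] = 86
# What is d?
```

After line 1: d = {'a': 38, 'b': 1}
After line 2 (d['c'] = 38 + 1): d = {'a': 38, 'b': 1, 'c': 39}
After line 3: d = {'a': 86, 'b': 1, 'c': 39}

{'a': 86, 'b': 1, 'c': 39}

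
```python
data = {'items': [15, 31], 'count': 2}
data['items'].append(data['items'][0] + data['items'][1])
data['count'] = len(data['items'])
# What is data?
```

After line 1: data = {'items': [15, 31], 'count': 2}
After line 2 (append 15 + 31 = 46): data = {'items': [15, 31, 46], 'count': 2}
After line 3 (count = len(items) = 3): data = {'items': [15, 31, 46], 'count': 3}

{'items': [15, 31, 46], 'count': 3}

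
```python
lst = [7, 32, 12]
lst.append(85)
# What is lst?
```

[7, 32, 12, 85]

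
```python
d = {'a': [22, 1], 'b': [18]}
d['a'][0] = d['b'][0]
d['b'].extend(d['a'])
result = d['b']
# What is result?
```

After line 1: d = {'a': [22, 1], 'b': [18]}
After line 2 (a[0] = b[0] = 18): d = {'a': [18, 1], 'b': [18]}
After line 3 (b.extend(a) appends [18, 1]): d = {'a': [18, 1], 'b': [18, 18, 1]}
After line 4: result = d['b'] = [18, 18, 1]

[18, 18, 1]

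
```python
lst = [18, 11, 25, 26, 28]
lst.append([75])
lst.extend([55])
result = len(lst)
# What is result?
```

After line 1: lst = [18, 11, 25, 26, 28]
After line 2 (append adds [75] as single element): lst = [18, 11, 25, 26, 28, [75]]
After line 3 (extend unpacks [55], adds 55): lst = [18, 11, 25, 26, 28, [75], 55]
After line 4: result = len(lst) = 7

7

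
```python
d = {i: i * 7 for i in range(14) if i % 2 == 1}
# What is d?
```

{1: 7, 3: 21, 5: 35, 7: 49, 9: 63, 11: 77, 13: 91}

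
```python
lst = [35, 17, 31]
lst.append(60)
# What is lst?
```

[35, 17, 31, 60]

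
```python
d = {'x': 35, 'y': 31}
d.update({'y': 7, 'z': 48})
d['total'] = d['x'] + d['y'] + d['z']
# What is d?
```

After line 1: d = {'x': 35, 'y': 31}
After line 2 (y overwritten, z added): d = {'x': 35, 'y': 7, 'z': 48}
After line 3 (total = 35 + 7 + 48 = 90): d = {'x': 35, 'y': 7, 'z': 48, 'total': 90}

{'x': 35, 'y': 7, 'z': 48, 'total': 90}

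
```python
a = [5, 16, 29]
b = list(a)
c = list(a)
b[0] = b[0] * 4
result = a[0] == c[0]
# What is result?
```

After line 1: a = [5, 16, 29]
After line 2 (b = list(a), copy): a = [5, 16, 29], b = [5, 16, 29]
After line 3 (c = list(a) is a copy, new object): c = [5, 16, 29]
After line 4 (b[0] = 5 * 4 = 20; only b mutates (copy)): a = [5, 16, 29], b = [20, 16, 29], c = [5, 16, 29]
After line 5 (a[0] = 5, c[0] = 5; result = True)

True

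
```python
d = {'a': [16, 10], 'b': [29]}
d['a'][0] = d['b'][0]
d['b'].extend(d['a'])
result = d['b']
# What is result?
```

After line 1: d = {'a': [16, 10], 'b': [29]}
After line 2 (a[0] = b[0] = 29): d = {'a': [29, 10], 'b': [29]}
After line 3 (b.extend(a) appends [29, 10]): d = {'a': [29, 10], 'b': [29, 29, 10]}
After line 4: result = d['b'] = [29, 29, 10]

[29, 29, 10]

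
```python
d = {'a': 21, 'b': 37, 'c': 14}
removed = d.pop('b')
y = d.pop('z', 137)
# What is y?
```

After line 1: d = {'a': 21, 'b': 37, 'c': 14}
After line 2 (pop 'b' returns 37): d = {'a': 21, 'c': 14}, removed = 37
After line 3 (pop 'z' missing, returns default 137): d = {'a': 21, 'c': 14}, y = 137

137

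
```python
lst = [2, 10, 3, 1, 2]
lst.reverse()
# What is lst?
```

[2, 1, 3, 10, 2]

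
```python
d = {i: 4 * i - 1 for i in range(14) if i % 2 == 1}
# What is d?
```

{1: 3, 3: 11, 5: 19, 7: 27, 9: 35, 11: 43, 13: 51}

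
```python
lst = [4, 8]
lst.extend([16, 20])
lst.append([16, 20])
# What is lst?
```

After line 1: lst = [4, 8]
After line 2 (extend unpacks [16, 20]): lst = [4, 8, 16, 20]
After line 3 (append adds [16, 20] as single element): lst = [4, 8, 16, 20, [16, 20]]

[4, 8, 16, 20, [16, 20]]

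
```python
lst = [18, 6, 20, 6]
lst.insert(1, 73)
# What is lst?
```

[18, 73, 6, 20, 6]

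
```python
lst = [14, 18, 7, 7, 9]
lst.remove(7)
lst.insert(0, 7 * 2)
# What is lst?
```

After line 1: lst = [14, 18, 7, 7, 9]
After line 2 (remove first 7): lst = [14, 18, 7, 9]
After line 3 (insert 14 at index 0): lst = [14, 14, 18, 7, 9]

[14, 14, 18, 7, 9]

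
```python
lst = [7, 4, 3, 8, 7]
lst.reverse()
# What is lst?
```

[7, 8, 3, 4, 7]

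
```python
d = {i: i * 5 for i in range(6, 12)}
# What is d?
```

{6: 30, 7: 35, 8: 40, 9: 45, 10: 50, 11: 55}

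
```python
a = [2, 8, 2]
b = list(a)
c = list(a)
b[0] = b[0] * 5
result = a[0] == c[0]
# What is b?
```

After line 1: a = [2, 8, 2]
After line 2 (b = list(a), copy): a = [2, 8, 2], b = [2, 8, 2]
After line 3 (c = list(a) is a copy, new object): c = [2, 8, 2]
After line 4 (b[0] = 2 * 5 = 10; only b mutates (copy)): a = [2, 8, 2], b = [10, 8, 2], c = [2, 8, 2]
After line 5 (a[0] = 2, c[0] = 2; result = True)

[10, 8, 2]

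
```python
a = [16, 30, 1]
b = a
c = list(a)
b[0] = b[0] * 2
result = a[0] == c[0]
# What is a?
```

After line 1: a = [16, 30, 1]
After line 2 (b = a, alias): a = [16, 30, 1], b = [16, 30, 1]
After line 3 (c = list(a) is a copy, new object): c = [16, 30, 1]
After line 4 (b[0] = 16 * 2 = 32; mutates shared a/b): a = b = [32, 30, 1], c = [16, 30, 1]
After line 5 (a[0] = 32, c[0] = 16; result = False)

[32, 30, 1]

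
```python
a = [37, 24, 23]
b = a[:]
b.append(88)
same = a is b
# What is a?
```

After line 1: a = [37, 24, 23]
After line 2 (b = a[:] is a shallow copy, new object): a = [37, 24, 23], b = [37, 24, 23]
After line 3 (append only mutates b): a = [37, 24, 23], b = [37, 24, 23, 88]
After line 4 (same = a is b; different objects -> False): same = False

[37, 24, 23]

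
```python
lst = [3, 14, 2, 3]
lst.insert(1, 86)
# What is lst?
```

[3, 86, 14, 2, 3]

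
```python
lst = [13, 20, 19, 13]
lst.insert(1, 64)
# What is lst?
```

[13, 64, 20, 19, 13]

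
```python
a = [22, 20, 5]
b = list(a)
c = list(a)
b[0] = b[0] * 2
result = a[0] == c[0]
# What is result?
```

After line 1: a = [22, 20, 5]
After line 2 (b = list(a), copy): a = [22, 20, 5], b = [22, 20, 5]
After line 3 (c = list(a) is a copy, new object): c = [22, 20, 5]
After line 4 (b[0] = 22 * 2 = 44; only b mutates (copy)): a = [22, 20, 5], b = [44, 20, 5], c = [22, 20, 5]
After line 5 (a[0] = 22, c[0] = 22; result = True)

True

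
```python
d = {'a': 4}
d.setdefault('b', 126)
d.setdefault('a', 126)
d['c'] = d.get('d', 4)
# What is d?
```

After line 1: d = {'a': 4}
After line 2 (setdefault adds 'b'=126): d = {'a': 4, 'b': 126}
After line 3 (setdefault 'a' no-op, already exists): d = {'a': 4, 'b': 126}
After line 4 (get('d', 4) returns default since 'd' not in d): d = {'a': 4, 'b': 126, 'c': 4}

{'a': 4, 'b': 126, 'c': 4}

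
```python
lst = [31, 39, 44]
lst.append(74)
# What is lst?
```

[31, 39, 44, 74]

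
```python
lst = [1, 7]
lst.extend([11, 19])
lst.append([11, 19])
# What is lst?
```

After line 1: lst = [1, 7]
After line 2 (extend unpacks [11, 19]): lst = [1, 7, 11, 19]
After line 3 (append adds [11, 19] as single element): lst = [1, 7, 11, 19, [11, 19]]

[1, 7, 11, 19, [11, 19]]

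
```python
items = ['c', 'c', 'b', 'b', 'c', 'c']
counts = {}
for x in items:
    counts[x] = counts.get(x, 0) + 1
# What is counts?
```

Initial: counts = {}, items = ['c', 'c', 'b', 'b', 'c', 'c']
See 'c': counts = {'c': 1}
See 'c': counts = {'c': 2}
See 'b': counts = {'c': 2, 'b': 1}
See 'b': counts = {'c': 2, 'b': 2}
See 'c': counts = {'c': 3, 'b': 2}
See 'c': counts = {'c': 4, 'b': 2}

{'c': 4, 'b': 2}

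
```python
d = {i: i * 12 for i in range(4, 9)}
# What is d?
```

{4: 48, 5: 60, 6: 72, 7: 84, 8: 96}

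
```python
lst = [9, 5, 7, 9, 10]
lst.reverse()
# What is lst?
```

[10, 9, 7, 5, 9]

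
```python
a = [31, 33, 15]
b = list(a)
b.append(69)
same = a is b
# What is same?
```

After line 1: a = [31, 33, 15]
After line 2 (b = list(a) is a shallow copy, new object): a = [31, 33, 15], b = [31, 33, 15]
After line 3 (append only mutates b): a = [31, 33, 15], b = [31, 33, 15, 69]
After line 4 (same = a is b; different objects -> False): same = False

False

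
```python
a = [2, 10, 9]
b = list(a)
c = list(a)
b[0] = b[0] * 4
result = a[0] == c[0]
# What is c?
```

After line 1: a = [2, 10, 9]
After line 2 (b = list(a), copy): a = [2, 10, 9], b = [2, 10, 9]
After line 3 (c = list(a) is a copy, new object): c = [2, 10, 9]
After line 4 (b[0] = 2 * 4 = 8; only b mutates (copy)): a = [2, 10, 9], b = [8, 10, 9], c = [2, 10, 9]
After line 5 (a[0] = 2, c[0] = 2; result = True)

[2, 10, 9]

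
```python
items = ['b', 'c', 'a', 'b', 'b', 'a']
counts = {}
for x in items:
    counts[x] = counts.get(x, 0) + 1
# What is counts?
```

Initial: counts = {}, items = ['b', 'c', 'a', 'b', 'b', 'a']
See 'b': counts = {'b': 1}
See 'c': counts = {'b': 1, 'c': 1}
See 'a': counts = {'b': 1, 'c': 1, 'a': 1}
See 'b': counts = {'b': 2, 'c': 1, 'a': 1}
See 'b': counts = {'b': 3, 'c': 1, 'a': 1}
See 'a': counts = {'b': 3, 'c': 1, 'a': 2}

{'b': 3, 'c': 1, 'a': 2}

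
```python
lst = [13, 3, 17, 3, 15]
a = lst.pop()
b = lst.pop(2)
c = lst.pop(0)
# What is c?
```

After line 1: lst = [13, 3, 17, 3, 15]
After line 2 (pop() -> a = 15): lst = [13, 3, 17, 3]
After line 3 (pop(2) -> b = 17): lst = [13, 3, 3]
After line 4 (pop(0) -> c = 13): lst = [3, 3]

13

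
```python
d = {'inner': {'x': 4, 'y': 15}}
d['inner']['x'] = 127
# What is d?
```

After line 1: d = {'inner': {'x': 4, 'y': 15}}
After line 2 (inner x overwritten): d = {'inner': {'x': 127, 'y': 15}}

{'inner': {'x': 127, 'y': 15}}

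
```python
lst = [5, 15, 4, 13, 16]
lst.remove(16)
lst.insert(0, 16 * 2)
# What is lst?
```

After line 1: lst = [5, 15, 4, 13, 16]
After line 2 (remove first 16): lst = [5, 15, 4, 13]
After line 3 (insert 32 at index 0): lst = [32, 5, 15, 4, 13]

[32, 5, 15, 4, 13]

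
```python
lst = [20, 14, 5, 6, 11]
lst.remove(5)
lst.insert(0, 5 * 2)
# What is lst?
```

After line 1: lst = [20, 14, 5, 6, 11]
After line 2 (remove first 5): lst = [20, 14, 6, 11]
After line 3 (insert 10 at index 0): lst = [10, 20, 14, 6, 11]

[10, 20, 14, 6, 11]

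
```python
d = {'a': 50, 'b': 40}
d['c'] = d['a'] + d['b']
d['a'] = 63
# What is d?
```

After line 1: d = {'a': 50, 'b': 40}
After line 2 (d['c'] = 50 + 40): d = {'a': 50, 'b': 40, 'c': 90}
After line 3: d = {'a': 63, 'b': 40, 'c': 90}

{'a': 63, 'b': 40, 'c': 90}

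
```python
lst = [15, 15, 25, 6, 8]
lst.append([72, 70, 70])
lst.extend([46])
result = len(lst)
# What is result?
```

After line 1: lst = [15, 15, 25, 6, 8]
After line 2 (append adds [72, 70, 70] as single element): lst = [15, 15, 25, 6, 8, [72, 70, 70]]
After line 3 (extend unpacks [46], adds 46): lst = [15, 15, 25, 6, 8, [72, 70, 70], 46]
After line 4: result = len(lst) = 7

7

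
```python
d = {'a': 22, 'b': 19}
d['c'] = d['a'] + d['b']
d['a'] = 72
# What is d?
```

After line 1: d = {'a': 22, 'b': 19}
After line 2 (d['c'] = 22 + 19): d = {'a': 22, 'b': 19, 'c': 41}
After line 3: d = {'a': 72, 'b': 19, 'c': 41}

{'a': 72, 'b': 19, 'c': 41}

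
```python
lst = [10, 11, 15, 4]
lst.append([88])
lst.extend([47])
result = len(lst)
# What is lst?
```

After line 1: lst = [10, 11, 15, 4]
After line 2 (append adds [88] as single element): lst = [10, 11, 15, 4, [88]]
After line 3 (extend unpacks [47], adds 47): lst = [10, 11, 15, 4, [88], 47]
After line 4: result = len(lst) = 6

[10, 11, 15, 4, [88], 47]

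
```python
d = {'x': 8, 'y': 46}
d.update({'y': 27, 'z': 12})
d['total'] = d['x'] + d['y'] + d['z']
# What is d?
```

After line 1: d = {'x': 8, 'y': 46}
After line 2 (y overwritten, z added): d = {'x': 8, 'y': 27, 'z': 12}
After line 3 (total = 8 + 27 + 12 = 47): d = {'x': 8, 'y': 27, 'z': 12, 'total': 47}

{'x': 8, 'y': 27, 'z': 12, 'total': 47}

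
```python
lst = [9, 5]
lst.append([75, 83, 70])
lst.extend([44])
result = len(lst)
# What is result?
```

After line 1: lst = [9, 5]
After line 2 (append adds [75, 83, 70] as single element): lst = [9, 5, [75, 83, 70]]
After line 3 (extend unpacks [44], adds 44): lst = [9, 5, [75, 83, 70], 44]
After line 4: result = len(lst) = 4

4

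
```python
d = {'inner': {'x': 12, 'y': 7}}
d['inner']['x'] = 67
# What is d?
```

After line 1: d = {'inner': {'x': 12, 'y': 7}}
After line 2 (inner x overwritten): d = {'inner': {'x': 67, 'y': 7}}

{'inner': {'x': 67, 'y': 7}}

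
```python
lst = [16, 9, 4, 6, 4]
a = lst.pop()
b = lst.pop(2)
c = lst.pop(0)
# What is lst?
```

After line 1: lst = [16, 9, 4, 6, 4]
After line 2 (pop() -> a = 4): lst = [16, 9, 4, 6]
After line 3 (pop(2) -> b = 4): lst = [16, 9, 6]
After line 4 (pop(0) -> c = 16): lst = [9, 6]

[9, 6]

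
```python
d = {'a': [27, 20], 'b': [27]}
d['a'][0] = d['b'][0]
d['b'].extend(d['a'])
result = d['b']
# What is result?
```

After line 1: d = {'a': [27, 20], 'b': [27]}
After line 2 (a[0] = b[0] = 27): d = {'a': [27, 20], 'b': [27]}
After line 3 (b.extend(a) appends [27, 20]): d = {'a': [27, 20], 'b': [27, 27, 20]}
After line 4: result = d['b'] = [27, 27, 20]

[27, 27, 20]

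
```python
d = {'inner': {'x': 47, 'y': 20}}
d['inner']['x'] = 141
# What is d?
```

After line 1: d = {'inner': {'x': 47, 'y': 20}}
After line 2 (inner x overwritten): d = {'inner': {'x': 141, 'y': 20}}

{'inner': {'x': 141, 'y': 20}}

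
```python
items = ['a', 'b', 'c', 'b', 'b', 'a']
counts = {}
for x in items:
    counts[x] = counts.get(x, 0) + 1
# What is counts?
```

Initial: counts = {}, items = ['a', 'b', 'c', 'b', 'b', 'a']
See 'a': counts = {'a': 1}
See 'b': counts = {'a': 1, 'b': 1}
See 'c': counts = {'a': 1, 'b': 1, 'c': 1}
See 'b': counts = {'a': 1, 'b': 2, 'c': 1}
See 'b': counts = {'a': 1, 'b': 3, 'c': 1}
See 'a': counts = {'a': 2, 'b': 3, 'c': 1}

{'a': 2, 'b': 3, 'c': 1}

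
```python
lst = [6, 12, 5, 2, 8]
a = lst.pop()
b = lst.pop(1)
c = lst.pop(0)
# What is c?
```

After line 1: lst = [6, 12, 5, 2, 8]
After line 2 (pop() -> a = 8): lst = [6, 12, 5, 2]
After line 3 (pop(1) -> b = 12): lst = [6, 5, 2]
After line 4 (pop(0) -> c = 6): lst = [5, 2]

6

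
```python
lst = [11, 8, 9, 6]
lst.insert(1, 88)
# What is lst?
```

[11, 88, 8, 9, 6]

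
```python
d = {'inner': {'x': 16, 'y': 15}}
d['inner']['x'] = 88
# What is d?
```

After line 1: d = {'inner': {'x': 16, 'y': 15}}
After line 2 (inner x overwritten): d = {'inner': {'x': 88, 'y': 15}}

{'inner': {'x': 88, 'y': 15}}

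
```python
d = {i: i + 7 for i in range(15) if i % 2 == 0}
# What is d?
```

{0: 7, 2: 9, 4: 11, 6: 13, 8: 15, 10: 17, 12: 19, 14: 21}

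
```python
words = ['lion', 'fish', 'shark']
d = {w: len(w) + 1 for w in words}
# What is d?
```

{'lion': 5, 'fish': 5, 'shark': 6}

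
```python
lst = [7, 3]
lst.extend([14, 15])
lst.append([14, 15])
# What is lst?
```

After line 1: lst = [7, 3]
After line 2 (extend unpacks [14, 15]): lst = [7, 3, 14, 15]
After line 3 (append adds [14, 15] as single element): lst = [7, 3, 14, 15, [14, 15]]

[7, 3, 14, 15, [14, 15]]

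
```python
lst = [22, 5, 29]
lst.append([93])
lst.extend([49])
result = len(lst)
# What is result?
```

After line 1: lst = [22, 5, 29]
After line 2 (append adds [93] as single element): lst = [22, 5, 29, [93]]
After line 3 (extend unpacks [49], adds 49): lst = [22, 5, 29, [93], 49]
After line 4: result = len(lst) = 5

5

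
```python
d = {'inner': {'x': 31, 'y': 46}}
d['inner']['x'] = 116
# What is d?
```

After line 1: d = {'inner': {'x': 31, 'y': 46}}
After line 2 (inner x overwritten): d = {'inner': {'x': 116, 'y': 46}}

{'inner': {'x': 116, 'y': 46}}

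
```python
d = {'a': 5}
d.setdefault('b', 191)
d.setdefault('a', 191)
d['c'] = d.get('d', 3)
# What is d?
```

After line 1: d = {'a': 5}
After line 2 (setdefault adds 'b'=191): d = {'a': 5, 'b': 191}
After line 3 (setdefault 'a' no-op, already exists): d = {'a': 5, 'b': 191}
After line 4 (get('d', 3) returns default since 'd' not in d): d = {'a': 5, 'b': 191, 'c': 3}

{'a': 5, 'b': 191, 'c': 3}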